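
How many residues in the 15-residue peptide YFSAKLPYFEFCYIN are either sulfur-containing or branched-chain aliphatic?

Sulfur-containing: C, M. Branched-chain aliphatic: I, L, V.
Sulfur-containing residues here: C12 (1).
Branched-chain aliphatic residues here: L6, I14 (2).
The two groups share no amino acid, so total = 1 + 2 = 3.

3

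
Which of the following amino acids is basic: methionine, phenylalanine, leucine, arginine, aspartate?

arginine

Lysine (K), arginine (R), and histidine (H) have basic, nitrogen-containing side chains.
Of the listed options, only arginine belongs to this group.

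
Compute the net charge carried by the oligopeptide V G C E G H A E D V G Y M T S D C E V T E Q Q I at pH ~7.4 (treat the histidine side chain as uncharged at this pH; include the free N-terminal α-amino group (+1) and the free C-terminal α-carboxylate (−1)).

-6

Near pH 7.4, K and R contribute +1 each, D and E contribute −1 each, and every other side chain (His included, as stated) is uncharged.
Positive (K, R): none → +0.
Negative (D, E): E4, E8, D9, D16, E18, E21 → −6.
The N-terminus (+1) and C-terminus (−1) cancel.
Net charge = (+0) + (−6) = −6.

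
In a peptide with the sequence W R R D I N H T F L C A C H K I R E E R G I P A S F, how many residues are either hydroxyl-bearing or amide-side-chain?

3

Hydroxyl-bearing: S, T, Y. Amide-side-chain: N, Q.
Hydroxyl-bearing residues here: T8, S25 (2).
Amide-side-chain residues here: N6 (1).
The two groups share no amino acid, so total = 2 + 1 = 3.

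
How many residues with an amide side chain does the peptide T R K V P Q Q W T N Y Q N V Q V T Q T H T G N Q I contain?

Only N (asparagine) and Q (glutamine) carry a side-chain carboxamide.
Matching residues: Q6, Q7, N10, Q12, N13, Q15, Q18, N23, Q24.

9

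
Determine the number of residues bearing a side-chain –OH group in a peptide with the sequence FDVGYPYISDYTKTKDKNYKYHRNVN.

8

Serine (S), threonine (T), and tyrosine (Y) each carry a hydroxyl group on the side chain.
Matching residues: Y5, Y7, S9, Y11, T12, T14, Y19, Y21.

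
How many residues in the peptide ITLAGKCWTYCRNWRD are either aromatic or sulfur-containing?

5

Aromatic: F, W, Y. Sulfur-containing: C, M.
Aromatic residues here: W8, Y10, W14 (3).
Sulfur-containing residues here: C7, C11 (2).
The two groups share no amino acid, so total = 3 + 2 = 5.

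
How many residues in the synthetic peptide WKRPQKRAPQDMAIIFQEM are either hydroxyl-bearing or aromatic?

Hydroxyl-bearing: S, T, Y. Aromatic: F, W, Y.
Hydroxyl-bearing residues here: none (0).
Aromatic residues here: W1, F16 (2).
(Y belongs to both groups, but none appear in this sequence.) Total = 0 + 2 = 2.

2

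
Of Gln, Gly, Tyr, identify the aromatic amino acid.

The aromatic amino acids are Phe (F, benzyl), Trp (W, indole), and Tyr (Y, phenol).
Of the listed options, only Tyr belongs to this group.

Tyr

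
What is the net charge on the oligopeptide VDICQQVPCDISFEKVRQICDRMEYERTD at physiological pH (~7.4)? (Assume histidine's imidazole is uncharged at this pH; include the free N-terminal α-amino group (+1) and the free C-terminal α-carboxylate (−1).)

The side chains ionized at physiological pH are Lys/Arg (+1) and Asp/Glu (−1); with His treated as neutral, nothing else contributes.
Positive (K, R): K15, R17, R22, R27 → +4.
Negative (D, E): D2, D10, E14, D21, E24, E26, D29 → −7.
The N-terminus (+1) and C-terminus (−1) cancel.
Net charge = (+4) + (−7) = −3.

-3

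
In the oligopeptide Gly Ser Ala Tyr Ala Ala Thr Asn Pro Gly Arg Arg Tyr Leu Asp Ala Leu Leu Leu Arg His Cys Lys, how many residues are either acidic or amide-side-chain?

Acidic: D, E. Amide-side-chain: N, Q.
Acidic residues here: Asp15 (1).
Amide-side-chain residues here: Asn8 (1).
The two groups share no amino acid, so total = 1 + 1 = 2.

2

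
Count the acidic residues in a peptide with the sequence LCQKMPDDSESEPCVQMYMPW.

Aspartate (D) and glutamate (E) have carboxylic-acid side chains and are the acidic amino acids.
Matching residues: D7, D8, E10, E12.

4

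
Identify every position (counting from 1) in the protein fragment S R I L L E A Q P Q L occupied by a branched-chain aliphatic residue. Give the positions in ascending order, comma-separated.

V, L, and I make up the branched-chain aliphatic group.
Matching residues: I3, L4, L5, L11.

3, 4, 5, 11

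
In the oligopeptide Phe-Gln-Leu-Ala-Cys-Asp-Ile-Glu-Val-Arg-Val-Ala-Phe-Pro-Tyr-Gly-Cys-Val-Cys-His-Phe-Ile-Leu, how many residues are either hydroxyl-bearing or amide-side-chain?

2

Hydroxyl-bearing: S, T, Y. Amide-side-chain: N, Q.
Hydroxyl-bearing residues here: Tyr15 (1).
Amide-side-chain residues here: Gln2 (1).
The two groups share no amino acid, so total = 1 + 1 = 2.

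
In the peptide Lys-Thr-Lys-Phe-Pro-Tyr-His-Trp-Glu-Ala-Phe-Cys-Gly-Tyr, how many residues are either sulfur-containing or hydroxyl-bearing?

4

Sulfur-containing: C, M. Hydroxyl-bearing: S, T, Y.
Sulfur-containing residues here: Cys12 (1).
Hydroxyl-bearing residues here: Thr2, Tyr6, Tyr14 (3).
The two groups share no amino acid, so total = 1 + 3 = 4.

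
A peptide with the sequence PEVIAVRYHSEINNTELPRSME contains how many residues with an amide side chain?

2

Only N (asparagine) and Q (glutamine) carry a side-chain carboxamide.
Matching residues: N13, N14.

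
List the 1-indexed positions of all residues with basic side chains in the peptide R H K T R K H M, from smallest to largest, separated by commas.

1, 2, 3, 5, 6, 7

The basic amino acids are Lys (K), Arg (R), and His (H).
Matching residues: R1, H2, K3, R5, K6, H7.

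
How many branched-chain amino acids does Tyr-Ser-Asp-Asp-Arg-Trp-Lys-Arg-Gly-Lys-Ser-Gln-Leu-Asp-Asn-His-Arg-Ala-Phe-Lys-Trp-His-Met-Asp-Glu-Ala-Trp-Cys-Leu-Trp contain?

2

Valine (V), leucine (L), and isoleucine (I) are the branched-chain amino acids.
Matching residues: Leu13, Leu29.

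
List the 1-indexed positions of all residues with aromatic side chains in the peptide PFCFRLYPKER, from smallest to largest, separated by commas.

2, 4, 7

Phenylalanine (F), tryptophan (W), and tyrosine (Y) have aromatic ring side chains.
Matching residues: F2, F4, Y7.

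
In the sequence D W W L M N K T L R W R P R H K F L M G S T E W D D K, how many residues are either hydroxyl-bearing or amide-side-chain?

4

Hydroxyl-bearing: S, T, Y. Amide-side-chain: N, Q.
Hydroxyl-bearing residues here: T8, S21, T22 (3).
Amide-side-chain residues here: N6 (1).
The two groups share no amino acid, so total = 3 + 1 = 4.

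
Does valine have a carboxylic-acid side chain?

No

Only D (aspartate) and E (glutamate) carry a side-chain carboxylic acid.
Valine is not in this group.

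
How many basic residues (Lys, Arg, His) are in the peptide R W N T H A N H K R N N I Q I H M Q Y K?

Matching residues: R1, H5, H8, K9, R10, H16, K20.

7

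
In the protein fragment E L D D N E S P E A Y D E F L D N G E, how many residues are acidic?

Only D (aspartate) and E (glutamate) carry a side-chain carboxylic acid.
Matching residues: E1, D3, D4, E6, E9, D12, E13, D16, E19.

9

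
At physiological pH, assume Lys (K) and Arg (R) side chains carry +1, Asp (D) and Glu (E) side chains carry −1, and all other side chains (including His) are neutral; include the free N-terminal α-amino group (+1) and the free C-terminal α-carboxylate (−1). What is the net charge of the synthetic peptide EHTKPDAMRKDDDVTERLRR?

0

Positive (K, R): K4, R9, K10, R17, R19, R20 → +6.
Negative (D, E): E1, D6, D11, D12, D13, E16 → −6.
The N-terminus (+1) and C-terminus (−1) cancel.
Net charge = (+6) + (−6) = 0.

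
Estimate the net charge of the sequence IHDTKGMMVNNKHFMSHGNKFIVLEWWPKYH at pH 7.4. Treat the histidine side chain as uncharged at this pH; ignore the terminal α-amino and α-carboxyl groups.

+2

At pH ~7.4 the Lys and Arg side chains are protonated (+1), the Asp and Glu side chains are deprotonated (−1), and with His taken as neutral all other side chains carry no charge.
Positive (K, R): K5, K12, K20, K29 → +4.
Negative (D, E): D3, E25 → −2.
Net charge = (+4) + (−2) = +2.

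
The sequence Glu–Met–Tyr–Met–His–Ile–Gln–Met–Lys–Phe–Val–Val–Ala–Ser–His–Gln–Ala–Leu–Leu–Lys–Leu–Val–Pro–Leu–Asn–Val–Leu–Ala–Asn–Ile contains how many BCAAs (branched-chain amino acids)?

11

The BCAAs are Val, Leu, and Ile — aliphatic side chains with a branch point.
Matching residues: Ile6, Val11, Val12, Leu18, Leu19, Leu21, Val22, Leu24, Val26, Leu27, Ile30.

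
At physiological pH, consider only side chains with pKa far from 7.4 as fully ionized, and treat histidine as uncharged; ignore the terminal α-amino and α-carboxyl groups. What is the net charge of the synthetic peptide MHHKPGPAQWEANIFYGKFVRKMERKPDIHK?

+4

At pH ~7.4 the Lys and Arg side chains are protonated (+1), the Asp and Glu side chains are deprotonated (−1), and with His taken as neutral all other side chains carry no charge.
Positive (K, R): K4, K18, R21, K22, R25, K26, K31 → +7.
Negative (D, E): E11, E24, D28 → −3.
Net charge = (+7) + (−3) = +4.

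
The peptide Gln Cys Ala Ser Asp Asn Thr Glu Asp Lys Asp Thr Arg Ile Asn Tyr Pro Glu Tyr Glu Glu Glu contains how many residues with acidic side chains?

8

Aspartate (D) and glutamate (E) have carboxylic-acid side chains and are the acidic amino acids.
Matching residues: Asp5, Glu8, Asp9, Asp11, Glu18, Glu20, Glu21, Glu22.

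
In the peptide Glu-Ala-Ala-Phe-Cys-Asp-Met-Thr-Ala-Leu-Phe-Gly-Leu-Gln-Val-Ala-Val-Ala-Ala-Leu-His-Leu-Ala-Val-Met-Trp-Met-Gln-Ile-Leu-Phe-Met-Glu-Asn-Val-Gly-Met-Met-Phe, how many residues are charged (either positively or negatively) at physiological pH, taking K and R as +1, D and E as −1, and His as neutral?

3

Charged side chains at pH ~7.4: K, R (positive); D, E (negative).
Matching residues: Glu1, Asp6, Glu33.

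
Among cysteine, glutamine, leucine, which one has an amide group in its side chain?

glutamine

Asparagine (N) and glutamine (Q) have uncharged amide side chains.
Of the listed options, only glutamine belongs to this group.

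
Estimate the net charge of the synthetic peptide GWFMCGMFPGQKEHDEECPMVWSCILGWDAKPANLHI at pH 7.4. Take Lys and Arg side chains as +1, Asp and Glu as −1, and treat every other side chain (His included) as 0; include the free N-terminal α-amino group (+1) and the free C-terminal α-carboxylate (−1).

Positive (K, R): K12, K31 → +2.
Negative (D, E): E13, D15, E16, E17, D29 → −5.
The N-terminus (+1) and C-terminus (−1) cancel.
Net charge = (+2) + (−5) = −3.

-3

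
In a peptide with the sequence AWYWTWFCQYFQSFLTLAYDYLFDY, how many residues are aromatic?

12

Phenylalanine (F), tryptophan (W), and tyrosine (Y) have aromatic ring side chains.
Matching residues: W2, Y3, W4, W6, F7, Y10, F11, F14, Y19, Y21, F23, Y25.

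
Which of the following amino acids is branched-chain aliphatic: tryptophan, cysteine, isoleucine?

isoleucine

Valine (V), leucine (L), and isoleucine (I) are the branched-chain amino acids.
Of the listed options, only isoleucine belongs to this group.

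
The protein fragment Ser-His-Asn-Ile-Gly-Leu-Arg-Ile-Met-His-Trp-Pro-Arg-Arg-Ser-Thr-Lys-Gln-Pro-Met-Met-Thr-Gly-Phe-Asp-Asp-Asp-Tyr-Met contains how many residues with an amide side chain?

Only N (asparagine) and Q (glutamine) carry a side-chain carboxamide.
Matching residues: Asn3, Gln18.

2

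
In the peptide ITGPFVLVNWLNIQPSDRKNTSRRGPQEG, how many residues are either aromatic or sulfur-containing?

2

Aromatic: F, W, Y. Sulfur-containing: C, M.
Aromatic residues here: F5, W10 (2).
Sulfur-containing residues here: none (0).
The two groups share no amino acid, so total = 2 + 0 = 2.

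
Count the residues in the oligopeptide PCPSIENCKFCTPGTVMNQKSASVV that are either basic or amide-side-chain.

5

Basic: H, K, R. Amide-side-chain: N, Q.
Basic residues here: K9, K20 (2).
Amide-side-chain residues here: N7, N18, Q19 (3).
The two groups share no amino acid, so total = 2 + 3 = 5.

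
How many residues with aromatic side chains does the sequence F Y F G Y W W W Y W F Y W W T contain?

13

The aromatic amino acids are Phe (F, benzyl), Trp (W, indole), and Tyr (Y, phenol).
Matching residues: F1, Y2, F3, Y5, W6, W7, W8, Y9, W10, F11, Y12, W13, W14.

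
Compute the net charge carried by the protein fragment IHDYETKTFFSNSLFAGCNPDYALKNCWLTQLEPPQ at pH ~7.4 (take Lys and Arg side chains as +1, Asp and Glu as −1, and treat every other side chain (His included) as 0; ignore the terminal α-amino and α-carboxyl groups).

Positive (K, R): K7, K25 → +2.
Negative (D, E): D3, E5, D21, E33 → −4.
Net charge = (+2) + (−4) = −2.

-2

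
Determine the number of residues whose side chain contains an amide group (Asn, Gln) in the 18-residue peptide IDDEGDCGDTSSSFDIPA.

0

None of the 18 residues belong to this group.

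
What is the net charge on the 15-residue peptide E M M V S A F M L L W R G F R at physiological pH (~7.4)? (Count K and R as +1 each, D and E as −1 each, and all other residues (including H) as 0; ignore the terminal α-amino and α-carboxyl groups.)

Positive (K, R): R12, R15 → +2.
Negative (D, E): E1 → −1.
Net charge = (+2) + (−1) = +1.

+1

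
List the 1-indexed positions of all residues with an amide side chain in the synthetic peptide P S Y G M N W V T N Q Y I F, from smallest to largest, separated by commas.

Asparagine (N) and glutamine (Q) have uncharged amide side chains.
Matching residues: N6, N10, Q11.

6, 10, 11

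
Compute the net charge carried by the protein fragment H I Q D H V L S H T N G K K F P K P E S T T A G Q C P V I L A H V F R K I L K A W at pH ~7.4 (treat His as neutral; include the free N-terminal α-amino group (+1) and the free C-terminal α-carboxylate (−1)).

+4

The side chains ionized at physiological pH are Lys/Arg (+1) and Asp/Glu (−1); with His treated as neutral, nothing else contributes.
Positive (K, R): K13, K14, K17, R35, K36, K39 → +6.
Negative (D, E): D4, E19 → −2.
The N-terminus (+1) and C-terminus (−1) cancel.
Net charge = (+6) + (−2) = +4.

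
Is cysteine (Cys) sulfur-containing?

Yes

Cysteine (C, thiol) and methionine (M, thioether) are the two sulfur-containing amino acids.
Cysteine is in this group.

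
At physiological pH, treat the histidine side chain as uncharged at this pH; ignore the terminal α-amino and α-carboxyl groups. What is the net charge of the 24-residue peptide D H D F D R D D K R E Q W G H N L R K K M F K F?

+1

Near pH 7.4, K and R contribute +1 each, D and E contribute −1 each, and every other side chain (His included, as stated) is uncharged.
Positive (K, R): R6, K9, R10, R18, K19, K20, K23 → +7.
Negative (D, E): D1, D3, D5, D7, D8, E11 → −6.
Net charge = (+7) + (−6) = +1.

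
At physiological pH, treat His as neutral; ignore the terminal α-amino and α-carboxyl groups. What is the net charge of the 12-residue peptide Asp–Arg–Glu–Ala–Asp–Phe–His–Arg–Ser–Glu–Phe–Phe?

-2

Near pH 7.4, K and R contribute +1 each, D and E contribute −1 each, and every other side chain (His included, as stated) is uncharged.
Positive (K, R): Arg2, Arg8 → +2.
Negative (D, E): Asp1, Glu3, Asp5, Glu10 → −4.
Net charge = (+2) + (−4) = −2.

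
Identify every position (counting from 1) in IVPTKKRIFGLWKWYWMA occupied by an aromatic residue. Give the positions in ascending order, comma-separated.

F, W, and Y each carry an aromatic ring on the side chain.
Matching residues: F9, W12, W14, Y15, W16.

9, 12, 14, 15, 16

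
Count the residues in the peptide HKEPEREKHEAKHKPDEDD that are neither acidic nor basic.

3

Acidic: D, E. Basic: K, R, H. All other residues are neither.
Matching residues: P4, A11, P15.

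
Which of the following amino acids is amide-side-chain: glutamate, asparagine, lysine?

Only N (asparagine) and Q (glutamine) carry a side-chain carboxamide.
Of the listed options, only asparagine belongs to this group.

asparagine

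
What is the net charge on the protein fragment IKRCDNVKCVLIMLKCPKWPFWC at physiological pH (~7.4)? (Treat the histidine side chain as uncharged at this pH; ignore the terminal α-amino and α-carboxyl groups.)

+4

At pH ~7.4 the Lys and Arg side chains are protonated (+1), the Asp and Glu side chains are deprotonated (−1), and with His taken as neutral all other side chains carry no charge.
Positive (K, R): K2, R3, K8, K15, K18 → +5.
Negative (D, E): D5 → −1.
Net charge = (+5) + (−1) = +4.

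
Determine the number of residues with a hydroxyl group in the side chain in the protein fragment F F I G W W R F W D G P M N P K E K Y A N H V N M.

1

Serine (S), threonine (T), and tyrosine (Y) each carry a hydroxyl group on the side chain.
Matching residues: Y19.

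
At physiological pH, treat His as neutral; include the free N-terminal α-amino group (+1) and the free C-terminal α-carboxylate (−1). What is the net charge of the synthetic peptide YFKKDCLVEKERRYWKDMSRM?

The side chains ionized at physiological pH are Lys/Arg (+1) and Asp/Glu (−1); with His treated as neutral, nothing else contributes.
Positive (K, R): K3, K4, K10, R12, R13, K16, R20 → +7.
Negative (D, E): D5, E9, E11, D17 → −4.
The N-terminus (+1) and C-terminus (−1) cancel.
Net charge = (+7) + (−4) = +3.

+3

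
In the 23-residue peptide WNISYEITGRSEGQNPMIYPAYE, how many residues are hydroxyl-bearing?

6

The –OH-bearing residues are Ser, Thr (aliphatic alcohols), and Tyr (phenol).
Matching residues: S4, Y5, T8, S11, Y19, Y22.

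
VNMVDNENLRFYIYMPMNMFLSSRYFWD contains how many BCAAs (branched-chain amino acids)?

5

V, L, and I make up the branched-chain aliphatic group.
Matching residues: V1, V4, L9, I13, L21.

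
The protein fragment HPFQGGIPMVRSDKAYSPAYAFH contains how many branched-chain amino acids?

Valine (V), leucine (L), and isoleucine (I) are the branched-chain amino acids.
Matching residues: I7, V10.

2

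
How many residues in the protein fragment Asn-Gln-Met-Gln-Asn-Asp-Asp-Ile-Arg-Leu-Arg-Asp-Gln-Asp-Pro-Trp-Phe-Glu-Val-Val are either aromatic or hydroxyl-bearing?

2

Aromatic: F, W, Y. Hydroxyl-bearing: S, T, Y.
Aromatic residues here: Trp16, Phe17 (2).
Hydroxyl-bearing residues here: none (0).
(Y belongs to both groups, but none appear in this sequence.) Total = 2 + 0 = 2.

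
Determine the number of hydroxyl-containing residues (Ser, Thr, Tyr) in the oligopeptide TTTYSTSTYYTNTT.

Matching residues: T1, T2, T3, Y4, S5, T6, S7, T8, Y9, Y10, T11, T13, T14.

13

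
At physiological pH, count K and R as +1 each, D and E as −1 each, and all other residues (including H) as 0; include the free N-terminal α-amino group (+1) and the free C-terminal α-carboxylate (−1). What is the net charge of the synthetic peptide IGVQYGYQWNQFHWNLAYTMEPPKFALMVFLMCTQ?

0

Positive (K, R): K24 → +1.
Negative (D, E): E21 → −1.
The N-terminus (+1) and C-terminus (−1) cancel.
Net charge = (+1) + (−1) = 0.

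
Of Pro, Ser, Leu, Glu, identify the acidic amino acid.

Glu

Aspartate (D) and glutamate (E) have carboxylic-acid side chains and are the acidic amino acids.
Of the listed options, only Glu belongs to this group.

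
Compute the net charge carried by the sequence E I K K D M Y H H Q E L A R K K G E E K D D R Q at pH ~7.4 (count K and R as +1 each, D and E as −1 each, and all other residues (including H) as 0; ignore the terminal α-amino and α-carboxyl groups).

0

Positive (K, R): K3, K4, R14, K15, K16, K20, R23 → +7.
Negative (D, E): E1, D5, E11, E18, E19, D21, D22 → −7.
Net charge = (+7) + (−7) = 0.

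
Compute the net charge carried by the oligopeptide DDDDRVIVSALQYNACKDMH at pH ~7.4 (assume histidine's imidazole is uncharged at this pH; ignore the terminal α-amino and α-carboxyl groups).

At pH ~7.4 the Lys and Arg side chains are protonated (+1), the Asp and Glu side chains are deprotonated (−1), and with His taken as neutral all other side chains carry no charge.
Positive (K, R): R5, K17 → +2.
Negative (D, E): D1, D2, D3, D4, D18 → −5.
Net charge = (+2) + (−5) = −3.

-3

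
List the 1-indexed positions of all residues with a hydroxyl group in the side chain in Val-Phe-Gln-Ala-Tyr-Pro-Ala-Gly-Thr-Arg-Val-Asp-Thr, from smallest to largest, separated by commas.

The –OH-bearing residues are Ser, Thr (aliphatic alcohols), and Tyr (phenol).
Matching residues: Tyr5, Thr9, Thr13.

5, 9, 13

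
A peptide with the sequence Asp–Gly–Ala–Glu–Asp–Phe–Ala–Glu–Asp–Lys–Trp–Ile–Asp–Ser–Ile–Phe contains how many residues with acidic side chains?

Aspartate (D) and glutamate (E) have carboxylic-acid side chains and are the acidic amino acids.
Matching residues: Asp1, Glu4, Asp5, Glu8, Asp9, Asp13.

6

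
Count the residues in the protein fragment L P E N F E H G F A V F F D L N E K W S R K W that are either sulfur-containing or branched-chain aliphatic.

3

Sulfur-containing: C, M. Branched-chain aliphatic: I, L, V.
Sulfur-containing residues here: none (0).
Branched-chain aliphatic residues here: L1, V11, L15 (3).
The two groups share no amino acid, so total = 0 + 3 = 3.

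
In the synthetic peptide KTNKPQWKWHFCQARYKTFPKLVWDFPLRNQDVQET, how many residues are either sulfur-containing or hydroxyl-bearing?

5

Sulfur-containing: C, M. Hydroxyl-bearing: S, T, Y.
Sulfur-containing residues here: C12 (1).
Hydroxyl-bearing residues here: T2, Y16, T18, T36 (4).
The two groups share no amino acid, so total = 1 + 4 = 5.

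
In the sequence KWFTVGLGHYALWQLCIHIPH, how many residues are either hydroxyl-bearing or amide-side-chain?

Hydroxyl-bearing: S, T, Y. Amide-side-chain: N, Q.
Hydroxyl-bearing residues here: T4, Y10 (2).
Amide-side-chain residues here: Q14 (1).
The two groups share no amino acid, so total = 2 + 1 = 3.

3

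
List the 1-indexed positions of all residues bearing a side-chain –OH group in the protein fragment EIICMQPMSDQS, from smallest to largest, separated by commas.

S, T, and Y are the three residues with a side-chain hydroxyl.
Matching residues: S9, S12.

9, 12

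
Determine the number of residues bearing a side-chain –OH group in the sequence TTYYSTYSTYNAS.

The –OH-bearing residues are Ser, Thr (aliphatic alcohols), and Tyr (phenol).
Matching residues: T1, T2, Y3, Y4, S5, T6, Y7, S8, T9, Y10, S13.

11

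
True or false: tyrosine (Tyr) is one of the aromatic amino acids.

True

The aromatic amino acids are Phe (F, benzyl), Trp (W, indole), and Tyr (Y, phenol).
Tyrosine is in this group.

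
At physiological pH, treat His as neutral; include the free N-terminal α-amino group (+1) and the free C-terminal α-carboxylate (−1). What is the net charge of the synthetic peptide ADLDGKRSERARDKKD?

+1

Near pH 7.4, K and R contribute +1 each, D and E contribute −1 each, and every other side chain (His included, as stated) is uncharged.
Positive (K, R): K6, R7, R10, R12, K14, K15 → +6.
Negative (D, E): D2, D4, E9, D13, D16 → −5.
The N-terminus (+1) and C-terminus (−1) cancel.
Net charge = (+6) + (−5) = +1.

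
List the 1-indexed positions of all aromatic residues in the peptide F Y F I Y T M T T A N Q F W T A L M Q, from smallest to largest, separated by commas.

1, 2, 3, 5, 13, 14

Phenylalanine (F), tryptophan (W), and tyrosine (Y) have aromatic ring side chains.
Matching residues: F1, Y2, F3, Y5, F13, W14.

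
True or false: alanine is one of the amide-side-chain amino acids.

False

Asparagine (N) and glutamine (Q) have uncharged amide side chains.
Alanine is not in this group.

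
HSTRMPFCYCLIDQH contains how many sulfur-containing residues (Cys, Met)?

3

Matching residues: M5, C8, C10.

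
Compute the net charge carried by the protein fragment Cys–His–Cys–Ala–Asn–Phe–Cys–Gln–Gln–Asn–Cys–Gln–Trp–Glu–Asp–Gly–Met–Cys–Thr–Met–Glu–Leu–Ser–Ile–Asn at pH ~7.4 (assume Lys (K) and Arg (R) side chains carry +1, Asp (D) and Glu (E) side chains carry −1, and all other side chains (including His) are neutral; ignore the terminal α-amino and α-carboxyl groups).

-3

Positive (K, R): none → +0.
Negative (D, E): Glu14, Asp15, Glu21 → −3.
Net charge = (+0) + (−3) = −3.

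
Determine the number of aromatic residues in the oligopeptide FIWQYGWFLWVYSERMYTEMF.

F, W, and Y each carry an aromatic ring on the side chain.
Matching residues: F1, W3, Y5, W7, F8, W10, Y12, Y17, F21.

9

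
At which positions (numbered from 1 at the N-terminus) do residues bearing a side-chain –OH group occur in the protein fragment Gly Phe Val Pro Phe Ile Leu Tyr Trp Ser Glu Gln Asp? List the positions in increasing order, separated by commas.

8, 10

Serine (S), threonine (T), and tyrosine (Y) each carry a hydroxyl group on the side chain.
Matching residues: Tyr8, Ser10.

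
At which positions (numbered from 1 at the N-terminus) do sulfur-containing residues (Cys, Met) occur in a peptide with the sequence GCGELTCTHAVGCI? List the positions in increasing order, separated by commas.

Matching residues: C2, C7, C13.

2, 7, 13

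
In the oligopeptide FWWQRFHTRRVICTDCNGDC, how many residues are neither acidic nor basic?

14

Acidic: D, E. Basic: K, R, H. All other residues are neither.
Matching residues: F1, W2, W3, Q4, F6, T8, V11, I12, C13, T14, C16, N17, G18, C20.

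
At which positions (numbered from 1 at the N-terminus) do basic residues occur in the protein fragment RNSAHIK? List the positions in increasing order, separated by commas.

1, 5, 7

Lysine (K), arginine (R), and histidine (H) have basic, nitrogen-containing side chains.
Matching residues: R1, H5, K7.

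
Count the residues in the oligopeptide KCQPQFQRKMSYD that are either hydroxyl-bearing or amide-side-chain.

5

Hydroxyl-bearing: S, T, Y. Amide-side-chain: N, Q.
Hydroxyl-bearing residues here: S11, Y12 (2).
Amide-side-chain residues here: Q3, Q5, Q7 (3).
The two groups share no amino acid, so total = 2 + 3 = 5.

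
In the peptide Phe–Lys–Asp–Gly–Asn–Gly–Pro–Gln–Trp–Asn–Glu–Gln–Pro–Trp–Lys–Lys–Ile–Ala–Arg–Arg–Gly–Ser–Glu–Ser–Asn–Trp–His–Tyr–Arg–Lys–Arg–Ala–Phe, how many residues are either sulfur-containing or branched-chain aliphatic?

1

Sulfur-containing: C, M. Branched-chain aliphatic: I, L, V.
Sulfur-containing residues here: none (0).
Branched-chain aliphatic residues here: Ile17 (1).
The two groups share no amino acid, so total = 0 + 1 = 1.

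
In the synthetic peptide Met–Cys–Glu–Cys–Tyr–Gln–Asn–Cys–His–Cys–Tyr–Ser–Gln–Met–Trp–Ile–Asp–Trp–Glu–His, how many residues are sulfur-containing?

6

The sulfur-bearing residues are cysteine (–SH) and methionine (–S–CH₃).
Matching residues: Met1, Cys2, Cys4, Cys8, Cys10, Met14.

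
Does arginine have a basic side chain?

Yes

Lysine (K), arginine (R), and histidine (H) have basic, nitrogen-containing side chains.
Arginine is in this group.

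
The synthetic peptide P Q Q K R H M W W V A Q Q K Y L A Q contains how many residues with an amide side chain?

The amide-side-chain residues are Asn (N) and Gln (Q).
Matching residues: Q2, Q3, Q12, Q13, Q18.

5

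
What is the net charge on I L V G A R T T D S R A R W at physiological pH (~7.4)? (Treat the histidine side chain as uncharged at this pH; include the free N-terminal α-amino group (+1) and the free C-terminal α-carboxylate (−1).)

The side chains ionized at physiological pH are Lys/Arg (+1) and Asp/Glu (−1); with His treated as neutral, nothing else contributes.
Positive (K, R): R6, R11, R13 → +3.
Negative (D, E): D9 → −1.
The N-terminus (+1) and C-terminus (−1) cancel.
Net charge = (+3) + (−1) = +2.

+2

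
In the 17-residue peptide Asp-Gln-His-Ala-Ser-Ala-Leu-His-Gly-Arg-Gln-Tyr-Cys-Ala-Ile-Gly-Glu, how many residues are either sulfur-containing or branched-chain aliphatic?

Sulfur-containing: C, M. Branched-chain aliphatic: I, L, V.
Sulfur-containing residues here: Cys13 (1).
Branched-chain aliphatic residues here: Leu7, Ile15 (2).
The two groups share no amino acid, so total = 1 + 2 = 3.

3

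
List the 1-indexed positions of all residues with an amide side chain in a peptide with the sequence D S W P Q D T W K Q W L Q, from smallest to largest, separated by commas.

Asparagine (N) and glutamine (Q) have uncharged amide side chains.
Matching residues: Q5, Q10, Q13.

5, 10, 13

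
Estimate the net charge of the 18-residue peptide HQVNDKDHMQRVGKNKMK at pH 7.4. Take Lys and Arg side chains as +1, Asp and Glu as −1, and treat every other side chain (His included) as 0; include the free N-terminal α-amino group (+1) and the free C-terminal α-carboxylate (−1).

Positive (K, R): K6, R11, K14, K16, K18 → +5.
Negative (D, E): D5, D7 → −2.
The N-terminus (+1) and C-terminus (−1) cancel.
Net charge = (+5) + (−2) = +3.

+3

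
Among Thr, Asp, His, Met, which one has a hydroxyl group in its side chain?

Serine (S), threonine (T), and tyrosine (Y) each carry a hydroxyl group on the side chain.
Of the listed options, only Thr belongs to this group.

Thr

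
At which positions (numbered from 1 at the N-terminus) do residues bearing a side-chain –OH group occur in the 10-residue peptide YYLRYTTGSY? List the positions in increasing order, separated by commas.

S, T, and Y are the three residues with a side-chain hydroxyl.
Matching residues: Y1, Y2, Y5, T6, T7, S9, Y10.

1, 2, 5, 6, 7, 9, 10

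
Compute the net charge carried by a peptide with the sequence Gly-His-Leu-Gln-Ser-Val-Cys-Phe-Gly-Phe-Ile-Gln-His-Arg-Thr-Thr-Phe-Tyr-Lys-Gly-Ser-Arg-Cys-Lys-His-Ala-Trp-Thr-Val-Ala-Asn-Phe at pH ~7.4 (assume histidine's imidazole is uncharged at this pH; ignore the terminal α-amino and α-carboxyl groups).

Near pH 7.4, K and R contribute +1 each, D and E contribute −1 each, and every other side chain (His included, as stated) is uncharged.
Positive (K, R): Arg14, Lys19, Arg22, Lys24 → +4.
Negative (D, E): none → −0.
Net charge = (+4) + (−0) = +4.

+4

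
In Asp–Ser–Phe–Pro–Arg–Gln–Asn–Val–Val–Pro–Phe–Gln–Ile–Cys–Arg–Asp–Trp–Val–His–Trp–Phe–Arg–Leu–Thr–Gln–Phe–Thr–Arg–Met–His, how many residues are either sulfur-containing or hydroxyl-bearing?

Sulfur-containing: C, M. Hydroxyl-bearing: S, T, Y.
Sulfur-containing residues here: Cys14, Met29 (2).
Hydroxyl-bearing residues here: Ser2, Thr24, Thr27 (3).
The two groups share no amino acid, so total = 2 + 3 = 5.

5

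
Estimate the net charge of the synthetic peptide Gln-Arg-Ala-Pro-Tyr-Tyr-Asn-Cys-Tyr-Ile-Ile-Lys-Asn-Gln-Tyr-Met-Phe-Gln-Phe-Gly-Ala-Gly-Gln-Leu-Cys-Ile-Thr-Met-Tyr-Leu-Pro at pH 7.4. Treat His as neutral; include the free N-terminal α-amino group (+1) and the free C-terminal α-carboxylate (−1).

+2

At pH ~7.4 the Lys and Arg side chains are protonated (+1), the Asp and Glu side chains are deprotonated (−1), and with His taken as neutral all other side chains carry no charge.
Positive (K, R): Arg2, Lys12 → +2.
Negative (D, E): none → −0.
The N-terminus (+1) and C-terminus (−1) cancel.
Net charge = (+2) + (−0) = +2.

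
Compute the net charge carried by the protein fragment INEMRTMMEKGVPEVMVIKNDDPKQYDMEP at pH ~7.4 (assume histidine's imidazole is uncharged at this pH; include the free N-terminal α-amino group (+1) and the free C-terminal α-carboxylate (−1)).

The side chains ionized at physiological pH are Lys/Arg (+1) and Asp/Glu (−1); with His treated as neutral, nothing else contributes.
Positive (K, R): R5, K10, K19, K24 → +4.
Negative (D, E): E3, E9, E14, D21, D22, D27, E29 → −7.
The N-terminus (+1) and C-terminus (−1) cancel.
Net charge = (+4) + (−7) = −3.

-3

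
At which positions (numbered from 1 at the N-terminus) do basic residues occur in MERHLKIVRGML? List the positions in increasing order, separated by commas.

3, 4, 6, 9

Lysine (K), arginine (R), and histidine (H) have basic, nitrogen-containing side chains.
Matching residues: R3, H4, K6, R9.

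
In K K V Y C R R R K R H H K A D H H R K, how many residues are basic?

The basic amino acids are Lys (K), Arg (R), and His (H).
Matching residues: K1, K2, R6, R7, R8, K9, R10, H11, H12, K13, H16, H17, R18, K19.

14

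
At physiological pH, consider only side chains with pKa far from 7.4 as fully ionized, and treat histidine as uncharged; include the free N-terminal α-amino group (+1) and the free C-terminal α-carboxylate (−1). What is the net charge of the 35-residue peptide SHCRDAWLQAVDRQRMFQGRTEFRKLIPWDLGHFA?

+2

Near pH 7.4, K and R contribute +1 each, D and E contribute −1 each, and every other side chain (His included, as stated) is uncharged.
Positive (K, R): R4, R13, R15, R20, R24, K25 → +6.
Negative (D, E): D5, D12, E22, D30 → −4.
The N-terminus (+1) and C-terminus (−1) cancel.
Net charge = (+6) + (−4) = +2.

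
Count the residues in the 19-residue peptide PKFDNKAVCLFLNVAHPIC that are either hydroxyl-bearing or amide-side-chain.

2

Hydroxyl-bearing: S, T, Y. Amide-side-chain: N, Q.
Hydroxyl-bearing residues here: none (0).
Amide-side-chain residues here: N5, N13 (2).
The two groups share no amino acid, so total = 0 + 2 = 2.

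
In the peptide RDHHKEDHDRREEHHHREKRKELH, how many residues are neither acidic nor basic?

1

Acidic: D, E. Basic: K, R, H. All other residues are neither.
Matching residues: L23.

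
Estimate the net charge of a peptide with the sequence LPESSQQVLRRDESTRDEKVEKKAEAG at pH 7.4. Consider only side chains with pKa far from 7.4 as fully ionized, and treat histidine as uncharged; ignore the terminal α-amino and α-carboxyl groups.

-1

Near pH 7.4, K and R contribute +1 each, D and E contribute −1 each, and every other side chain (His included, as stated) is uncharged.
Positive (K, R): R10, R11, R16, K19, K22, K23 → +6.
Negative (D, E): E3, D12, E13, D17, E18, E21, E25 → −7.
Net charge = (+6) + (−7) = −1.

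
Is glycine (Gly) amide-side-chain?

Asparagine (N) and glutamine (Q) have uncharged amide side chains.
Glycine is not in this group.

No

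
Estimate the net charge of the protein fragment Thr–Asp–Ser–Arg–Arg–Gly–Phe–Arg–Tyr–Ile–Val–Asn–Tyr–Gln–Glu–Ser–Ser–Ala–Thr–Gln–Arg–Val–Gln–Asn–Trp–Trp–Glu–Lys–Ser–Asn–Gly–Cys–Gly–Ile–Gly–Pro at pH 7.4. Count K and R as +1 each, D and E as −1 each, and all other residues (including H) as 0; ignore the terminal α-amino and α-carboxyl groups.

Positive (K, R): Arg4, Arg5, Arg8, Arg21, Lys28 → +5.
Negative (D, E): Asp2, Glu15, Glu27 → −3.
Net charge = (+5) + (−3) = +2.

+2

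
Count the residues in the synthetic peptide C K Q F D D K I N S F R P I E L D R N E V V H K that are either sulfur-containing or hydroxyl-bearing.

2

Sulfur-containing: C, M. Hydroxyl-bearing: S, T, Y.
Sulfur-containing residues here: C1 (1).
Hydroxyl-bearing residues here: S10 (1).
The two groups share no amino acid, so total = 1 + 1 = 2.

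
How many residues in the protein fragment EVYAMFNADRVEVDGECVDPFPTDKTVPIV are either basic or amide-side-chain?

3

Basic: H, K, R. Amide-side-chain: N, Q.
Basic residues here: R10, K25 (2).
Amide-side-chain residues here: N7 (1).
The two groups share no amino acid, so total = 2 + 1 = 3.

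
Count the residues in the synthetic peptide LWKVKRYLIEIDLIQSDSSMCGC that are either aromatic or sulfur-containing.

5

Aromatic: F, W, Y. Sulfur-containing: C, M.
Aromatic residues here: W2, Y7 (2).
Sulfur-containing residues here: M20, C21, C23 (3).
The two groups share no amino acid, so total = 2 + 3 = 5.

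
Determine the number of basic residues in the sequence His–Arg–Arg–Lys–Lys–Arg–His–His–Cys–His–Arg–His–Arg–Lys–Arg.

14

The basic amino acids are Lys (K), Arg (R), and His (H).
Matching residues: His1, Arg2, Arg3, Lys4, Lys5, Arg6, His7, His8, His10, Arg11, His12, Arg13, Lys14, Arg15.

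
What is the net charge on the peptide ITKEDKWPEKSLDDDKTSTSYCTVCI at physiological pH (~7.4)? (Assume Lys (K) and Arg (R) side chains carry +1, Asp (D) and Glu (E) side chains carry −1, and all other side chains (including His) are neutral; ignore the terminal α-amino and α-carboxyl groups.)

-2

Positive (K, R): K3, K6, K10, K16 → +4.
Negative (D, E): E4, D5, E9, D13, D14, D15 → −6.
Net charge = (+4) + (−6) = −2.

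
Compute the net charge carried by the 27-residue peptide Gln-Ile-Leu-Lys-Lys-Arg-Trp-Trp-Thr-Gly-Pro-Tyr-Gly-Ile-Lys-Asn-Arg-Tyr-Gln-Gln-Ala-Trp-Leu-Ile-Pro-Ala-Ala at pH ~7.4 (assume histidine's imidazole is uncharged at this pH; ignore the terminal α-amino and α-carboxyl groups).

+5

The side chains ionized at physiological pH are Lys/Arg (+1) and Asp/Glu (−1); with His treated as neutral, nothing else contributes.
Positive (K, R): Lys4, Lys5, Arg6, Lys15, Arg17 → +5.
Negative (D, E): none → −0.
Net charge = (+5) + (−0) = +5.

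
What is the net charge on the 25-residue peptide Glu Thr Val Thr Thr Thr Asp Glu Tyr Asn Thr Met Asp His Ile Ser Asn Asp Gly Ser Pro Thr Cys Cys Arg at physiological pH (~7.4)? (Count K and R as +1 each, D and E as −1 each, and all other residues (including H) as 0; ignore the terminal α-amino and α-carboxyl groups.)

Positive (K, R): Arg25 → +1.
Negative (D, E): Glu1, Asp7, Glu8, Asp13, Asp18 → −5.
Net charge = (+1) + (−5) = −4.

-4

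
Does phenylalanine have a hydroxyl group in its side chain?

The –OH-bearing residues are Ser, Thr (aliphatic alcohols), and Tyr (phenol).
Phenylalanine is not in this group.

No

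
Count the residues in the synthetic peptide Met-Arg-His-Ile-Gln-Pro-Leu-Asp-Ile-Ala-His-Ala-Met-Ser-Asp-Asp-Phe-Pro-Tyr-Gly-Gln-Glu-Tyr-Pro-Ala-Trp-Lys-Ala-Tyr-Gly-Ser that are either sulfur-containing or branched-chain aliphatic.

5

Sulfur-containing: C, M. Branched-chain aliphatic: I, L, V.
Sulfur-containing residues here: Met1, Met13 (2).
Branched-chain aliphatic residues here: Ile4, Leu7, Ile9 (3).
The two groups share no amino acid, so total = 2 + 3 = 5.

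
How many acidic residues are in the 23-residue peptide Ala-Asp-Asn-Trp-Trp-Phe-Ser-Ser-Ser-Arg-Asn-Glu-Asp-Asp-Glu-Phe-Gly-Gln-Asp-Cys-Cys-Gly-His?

Only D (aspartate) and E (glutamate) carry a side-chain carboxylic acid.
Matching residues: Asp2, Glu12, Asp13, Asp14, Glu15, Asp19.

6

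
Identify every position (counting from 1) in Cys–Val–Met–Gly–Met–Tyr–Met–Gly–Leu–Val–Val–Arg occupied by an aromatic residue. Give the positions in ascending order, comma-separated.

6

F, W, and Y each carry an aromatic ring on the side chain.
Matching residues: Tyr6.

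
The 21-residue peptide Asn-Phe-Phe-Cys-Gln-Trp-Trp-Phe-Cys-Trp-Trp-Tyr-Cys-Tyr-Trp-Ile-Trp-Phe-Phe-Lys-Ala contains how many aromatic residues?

13

The aromatic amino acids are Phe (F, benzyl), Trp (W, indole), and Tyr (Y, phenol).
Matching residues: Phe2, Phe3, Trp6, Trp7, Phe8, Trp10, Trp11, Tyr12, Tyr14, Trp15, Trp17, Phe18, Phe19.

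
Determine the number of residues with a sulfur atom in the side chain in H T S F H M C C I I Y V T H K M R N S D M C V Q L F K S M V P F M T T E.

Only Cys (C) and Met (M) have a sulfur atom in the side chain.
Matching residues: M6, C7, C8, M16, M21, C22, M29, M33.

8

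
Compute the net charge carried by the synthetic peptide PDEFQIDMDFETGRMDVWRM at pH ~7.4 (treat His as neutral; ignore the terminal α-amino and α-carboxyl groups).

At pH ~7.4 the Lys and Arg side chains are protonated (+1), the Asp and Glu side chains are deprotonated (−1), and with His taken as neutral all other side chains carry no charge.
Positive (K, R): R14, R19 → +2.
Negative (D, E): D2, E3, D7, D9, E11, D16 → −6.
Net charge = (+2) + (−6) = −4.

-4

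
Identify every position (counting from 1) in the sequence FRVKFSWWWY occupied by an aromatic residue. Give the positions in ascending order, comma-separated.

F, W, and Y each carry an aromatic ring on the side chain.
Matching residues: F1, F5, W7, W8, W9, Y10.

1, 5, 7, 8, 9, 10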